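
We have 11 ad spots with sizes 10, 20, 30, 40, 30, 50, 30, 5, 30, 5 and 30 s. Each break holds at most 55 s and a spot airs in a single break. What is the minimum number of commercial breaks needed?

Total = 50 + 40 + 30 + 30 + 30 + 30 + 30 + 20 + 10 + 5 + 5 = 280 s.
Lower bound: ⌈280/55⌉ = 6 commercial breaks.
Also, 7 ad spots each exceed 55/2 s, and no two of those can share a break, so at least 7 commercial breaks are needed.
A packing using 7 commercial breaks:
  break 1: 50 + 5 = 55
  break 2: 40 + 10 + 5 = 55
  break 3: 30 + 20 = 50
  break 4: 30 = 30
  break 5: 30 = 30
  break 6: 30 = 30
  break 7: 30 = 30
This matches the lower bound, so 7 is optimal.

7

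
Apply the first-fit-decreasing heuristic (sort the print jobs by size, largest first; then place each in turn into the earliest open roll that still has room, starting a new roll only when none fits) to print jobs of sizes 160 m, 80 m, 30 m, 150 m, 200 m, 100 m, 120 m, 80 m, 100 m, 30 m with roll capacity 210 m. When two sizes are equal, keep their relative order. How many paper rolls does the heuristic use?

6

Sorted descending: 200, 160, 150, 120, 100, 100, 80, 80, 30, 30.
  200 → roll 1 (new)  [load 200/210]
  160 → roll 2 (new)  [load 160/210]
  150 → roll 3 (new)  [load 150/210]
  120 → roll 4 (new)  [load 120/210]
  100 → roll 5 (new)  [load 100/210]
  100 → roll 5  [load 200/210]
  80 → roll 4  [load 200/210]
  80 → roll 6 (new)  [load 80/210]
  30 → roll 2  [load 190/210]
  30 → roll 3  [load 180/210]
6 paper rolls opened.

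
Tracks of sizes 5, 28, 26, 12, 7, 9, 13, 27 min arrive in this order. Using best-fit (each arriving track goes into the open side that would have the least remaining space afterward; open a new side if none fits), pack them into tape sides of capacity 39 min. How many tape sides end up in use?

  5 → side 1 (new)  [load 5/39]
  28 → side 1  [load 33/39]
  26 → side 2 (new)  [load 26/39]
  12 → side 2  [load 38/39]
  7 → side 3 (new)  [load 7/39]
  9 → side 3  [load 16/39]
  13 → side 3  [load 29/39]
  27 → side 4 (new)  [load 27/39]
4 tape sides opened.

4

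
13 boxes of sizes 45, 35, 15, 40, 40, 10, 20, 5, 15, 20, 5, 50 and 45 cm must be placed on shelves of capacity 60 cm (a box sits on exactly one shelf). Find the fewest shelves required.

6

Total = 50 + 45 + 45 + 40 + 40 + 35 + 20 + 20 + 15 + 15 + 10 + 5 + 5 = 345 cm.
Lower bound: ⌈345/60⌉ = 6 shelves.
A packing using 6 shelves:
  shelf 1: 50 + 10 = 60
  shelf 2: 45 + 15 = 60
  shelf 3: 45 + 15 = 60
  shelf 4: 40 + 20 = 60
  shelf 5: 40 + 20 = 60
  shelf 6: 35 + 5 + 5 = 45
This matches the lower bound, so 6 is optimal.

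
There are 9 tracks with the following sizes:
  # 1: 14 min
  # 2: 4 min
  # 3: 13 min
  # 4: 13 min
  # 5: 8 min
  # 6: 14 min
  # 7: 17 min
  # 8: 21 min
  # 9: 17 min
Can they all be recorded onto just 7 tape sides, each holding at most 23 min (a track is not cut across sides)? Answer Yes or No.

A valid assignment using 7 tape sides:
  side 1: 21 = 21
  side 2: 17 + 4 = 21
  side 3: 17 = 17
  side 4: 14 + 8 = 22
  side 5: 14 = 14
  side 6: 13 = 13
  side 7: 13 = 13
Every load is within 23 min, so 7 tape sides suffice.

Yes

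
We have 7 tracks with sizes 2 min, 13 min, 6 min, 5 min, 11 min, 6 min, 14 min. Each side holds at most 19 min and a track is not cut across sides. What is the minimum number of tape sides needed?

Total = 14 + 13 + 11 + 6 + 6 + 5 + 2 = 57 min.
Lower bound: ⌈57/19⌉ = 3 tape sides.
A packing using 3 tape sides:
  side 1: 14 + 5 = 19
  side 2: 13 + 6 = 19
  side 3: 11 + 6 + 2 = 19
This matches the lower bound, so 3 is optimal.

3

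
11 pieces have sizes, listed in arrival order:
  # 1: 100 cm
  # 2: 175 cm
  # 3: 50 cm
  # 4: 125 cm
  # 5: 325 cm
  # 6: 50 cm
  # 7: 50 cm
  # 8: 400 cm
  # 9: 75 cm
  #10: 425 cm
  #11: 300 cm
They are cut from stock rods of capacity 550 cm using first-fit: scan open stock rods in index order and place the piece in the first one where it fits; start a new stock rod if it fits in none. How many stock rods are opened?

5

  100 → stock rod 1 (new)  [load 100/550]
  175 → stock rod 1  [load 275/550]
  50 → stock rod 1  [load 325/550]
  125 → stock rod 1  [load 450/550]
  325 → stock rod 2 (new)  [load 325/550]
  50 → stock rod 1  [load 500/550]
  50 → stock rod 1  [load 550/550]
  400 → stock rod 3 (new)  [load 400/550]
  75 → stock rod 2  [load 400/550]
  425 → stock rod 4 (new)  [load 425/550]
  300 → stock rod 5 (new)  [load 300/550]
5 stock rods opened.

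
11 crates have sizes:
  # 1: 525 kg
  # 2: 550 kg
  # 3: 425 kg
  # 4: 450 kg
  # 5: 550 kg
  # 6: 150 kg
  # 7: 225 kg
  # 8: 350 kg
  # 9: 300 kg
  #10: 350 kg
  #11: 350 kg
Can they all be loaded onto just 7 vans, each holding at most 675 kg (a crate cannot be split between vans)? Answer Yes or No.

No

Total = 4225 kg; ⌈4225/675⌉ = 7.
8 crates each exceed half the capacity and cannot share a van, forcing at least 8 vans.
At least 8 vans are required, but only 7 are allowed.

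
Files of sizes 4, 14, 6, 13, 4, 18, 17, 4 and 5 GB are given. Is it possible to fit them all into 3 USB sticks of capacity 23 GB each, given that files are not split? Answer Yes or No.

No

Total = 85 GB; ⌈85/23⌉ = 4.
At least 4 USB sticks are required, but only 3 are allowed.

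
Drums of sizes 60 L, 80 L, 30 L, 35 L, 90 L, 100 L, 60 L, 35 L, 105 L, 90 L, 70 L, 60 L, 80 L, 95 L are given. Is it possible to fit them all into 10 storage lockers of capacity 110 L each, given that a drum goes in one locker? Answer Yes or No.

Total = 990 L; ⌈990/110⌉ = 9.
11 drums each exceed half the capacity and cannot share a locker, forcing at least 11 storage lockers.
At least 11 storage lockers are required, but only 10 are allowed.

No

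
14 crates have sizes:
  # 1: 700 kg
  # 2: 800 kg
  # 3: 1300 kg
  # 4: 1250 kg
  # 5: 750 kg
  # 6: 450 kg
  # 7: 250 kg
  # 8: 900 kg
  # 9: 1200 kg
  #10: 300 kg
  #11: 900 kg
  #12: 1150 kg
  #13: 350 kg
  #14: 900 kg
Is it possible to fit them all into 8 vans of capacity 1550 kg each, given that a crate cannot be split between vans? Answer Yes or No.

No

Total = 11200 kg; ⌈11200/1550⌉ = 8.
The bound of 8 does not rule out 8, but exhaustive search shows no assignment into 8 vans of capacity 1550 kg exists — the minimum is 9.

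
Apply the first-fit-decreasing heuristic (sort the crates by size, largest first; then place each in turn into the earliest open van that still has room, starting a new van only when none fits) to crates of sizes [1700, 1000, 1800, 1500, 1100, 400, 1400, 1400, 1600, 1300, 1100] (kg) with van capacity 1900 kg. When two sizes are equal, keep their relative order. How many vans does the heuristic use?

10

Sorted descending: 1800, 1700, 1600, 1500, 1400, 1400, 1300, 1100, 1100, 1000, 400.
  1800 → van 1 (new)  [load 1800/1900]
  1700 → van 2 (new)  [load 1700/1900]
  1600 → van 3 (new)  [load 1600/1900]
  1500 → van 4 (new)  [load 1500/1900]
  1400 → van 5 (new)  [load 1400/1900]
  1400 → van 6 (new)  [load 1400/1900]
  1300 → van 7 (new)  [load 1300/1900]
  1100 → van 8 (new)  [load 1100/1900]
  1100 → van 9 (new)  [load 1100/1900]
  1000 → van 10 (new)  [load 1000/1900]
  400 → van 4  [load 1900/1900]
10 vans opened.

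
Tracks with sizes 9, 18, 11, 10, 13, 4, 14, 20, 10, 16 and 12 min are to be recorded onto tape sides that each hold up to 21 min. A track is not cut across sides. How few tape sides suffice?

Total = 20 + 18 + 16 + 14 + 13 + 12 + 11 + 10 + 10 + 9 + 4 = 137 min.
Lower bound: ⌈137/21⌉ = 7 tape sides.
A packing using 8 tape sides:
  side 1: 20 = 20
  side 2: 18 = 18
  side 3: 16 + 4 = 20
  side 4: 14 = 14
  side 5: 13 = 13
  side 6: 12 + 9 = 21
  side 7: 11 + 10 = 21
  side 8: 10 = 10
No arrangement into 7 tape sides stays within capacity, so 8 is optimal.

8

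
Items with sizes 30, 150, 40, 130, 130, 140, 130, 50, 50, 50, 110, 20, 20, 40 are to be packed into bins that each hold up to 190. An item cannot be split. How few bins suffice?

Total = 150 + 140 + 130 + 130 + 130 + 110 + 50 + 50 + 50 + 40 + 40 + 30 + 20 + 20 = 1090.
Lower bound: ⌈1090/190⌉ = 6 bins.
A packing using 6 bins:
  bin 1: 150 + 40 = 190
  bin 2: 140 + 50 = 190
  bin 3: 130 + 50 = 180
  bin 4: 130 + 50 = 180
  bin 5: 130 + 40 + 20 = 190
  bin 6: 110 + 30 + 20 = 160
This matches the lower bound, so 6 is optimal.

6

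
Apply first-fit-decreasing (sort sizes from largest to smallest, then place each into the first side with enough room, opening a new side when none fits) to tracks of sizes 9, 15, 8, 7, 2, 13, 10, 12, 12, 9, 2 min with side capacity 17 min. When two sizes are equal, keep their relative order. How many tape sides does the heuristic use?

Sorted descending: 15, 13, 12, 12, 10, 9, 9, 8, 7, 2, 2.
  15 → side 1 (new)  [load 15/17]
  13 → side 2 (new)  [load 13/17]
  12 → side 3 (new)  [load 12/17]
  12 → side 4 (new)  [load 12/17]
  10 → side 5 (new)  [load 10/17]
  9 → side 6 (new)  [load 9/17]
  9 → side 7 (new)  [load 9/17]
  8 → side 6  [load 17/17]
  7 → side 5  [load 17/17]
  2 → side 1  [load 17/17]
  2 → side 2  [load 15/17]
7 tape sides opened.

7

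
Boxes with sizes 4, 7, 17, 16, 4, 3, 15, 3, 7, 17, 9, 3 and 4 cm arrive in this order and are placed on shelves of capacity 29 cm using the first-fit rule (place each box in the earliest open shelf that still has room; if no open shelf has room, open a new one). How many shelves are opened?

4

  4 → shelf 1 (new)  [load 4/29]
  7 → shelf 1  [load 11/29]
  17 → shelf 1  [load 28/29]
  16 → shelf 2 (new)  [load 16/29]
  4 → shelf 2  [load 20/29]
  3 → shelf 2  [load 23/29]
  15 → shelf 3 (new)  [load 15/29]
  3 → shelf 2  [load 26/29]
  7 → shelf 3  [load 22/29]
  17 → shelf 4 (new)  [load 17/29]
  9 → shelf 4  [load 26/29]
  3 → shelf 2  [load 29/29]
  4 → shelf 3  [load 26/29]
4 shelves opened.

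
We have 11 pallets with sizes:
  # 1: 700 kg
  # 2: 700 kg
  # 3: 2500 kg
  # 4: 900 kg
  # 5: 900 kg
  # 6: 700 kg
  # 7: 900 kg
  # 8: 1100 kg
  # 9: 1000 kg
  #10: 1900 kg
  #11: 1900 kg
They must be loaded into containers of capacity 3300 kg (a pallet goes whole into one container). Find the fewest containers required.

Total = 2500 + 1900 + 1900 + 1100 + 1000 + 900 + 900 + 900 + 700 + 700 + 700 = 13200 kg.
Lower bound: ⌈13200/3300⌉ = 4 containers.
A packing using 5 containers:
  container 1: 2500 + 700 = 3200
  container 2: 1900 + 1100 = 3000
  container 3: 1900 + 1000 = 2900
  container 4: 900 + 900 + 900 = 2700
  container 5: 700 + 700 = 1400
No arrangement into 4 containers stays within capacity, so 5 is optimal.

5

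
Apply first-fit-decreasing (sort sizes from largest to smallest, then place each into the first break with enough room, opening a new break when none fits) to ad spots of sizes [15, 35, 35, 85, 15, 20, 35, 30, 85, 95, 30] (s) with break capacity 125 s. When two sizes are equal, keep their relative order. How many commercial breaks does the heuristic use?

4

Sorted descending: 95, 85, 85, 35, 35, 35, 30, 30, 20, 15, 15.
  95 → break 1 (new)  [load 95/125]
  85 → break 2 (new)  [load 85/125]
  85 → break 3 (new)  [load 85/125]
  35 → break 2  [load 120/125]
  35 → break 3  [load 120/125]
  35 → break 4 (new)  [load 35/125]
  30 → break 1  [load 125/125]
  30 → break 4  [load 65/125]
  20 → break 4  [load 85/125]
  15 → break 4  [load 100/125]
  15 → break 4  [load 115/125]
4 commercial breaks opened.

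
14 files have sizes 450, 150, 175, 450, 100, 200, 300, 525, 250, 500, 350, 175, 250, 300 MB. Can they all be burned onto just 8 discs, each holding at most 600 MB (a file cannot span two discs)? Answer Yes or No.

Yes

A valid assignment using 8 discs:
  disc 1: 525 = 525
  disc 2: 500 + 100 = 600
  disc 3: 450 + 150 = 600
  disc 4: 450 = 450
  disc 5: 350 + 250 = 600
  disc 6: 300 + 300 = 600
  disc 7: 250 + 200 = 450
  disc 8: 175 + 175 = 350
Every load is within 600 MB, so 8 discs suffice.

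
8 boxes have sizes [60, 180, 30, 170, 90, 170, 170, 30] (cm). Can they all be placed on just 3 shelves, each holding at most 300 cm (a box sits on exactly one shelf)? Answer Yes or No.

Total = 900 cm; ⌈900/300⌉ = 3.
4 boxes each exceed half the capacity and cannot share a shelf, forcing at least 4 shelves.
At least 4 shelves are required, but only 3 are allowed.

No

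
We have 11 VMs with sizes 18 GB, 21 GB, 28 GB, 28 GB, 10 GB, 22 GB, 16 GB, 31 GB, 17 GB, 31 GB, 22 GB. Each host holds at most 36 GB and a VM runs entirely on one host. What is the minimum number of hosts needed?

Total = 31 + 31 + 28 + 28 + 22 + 22 + 21 + 18 + 17 + 16 + 10 = 244 GB.
Lower bound: ⌈244/36⌉ = 7 hosts.
A packing using 9 hosts:
  host 1: 31 = 31
  host 2: 31 = 31
  host 3: 28 = 28
  host 4: 28 = 28
  host 5: 22 + 10 = 32
  host 6: 22 = 22
  host 7: 21 = 21
  host 8: 18 + 17 = 35
  host 9: 16 = 16
No arrangement into 8 hosts stays within capacity, so 9 is optimal.

9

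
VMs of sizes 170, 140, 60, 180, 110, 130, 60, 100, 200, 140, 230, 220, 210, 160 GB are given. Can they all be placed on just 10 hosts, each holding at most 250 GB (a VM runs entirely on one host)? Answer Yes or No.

A valid assignment using 10 hosts:
  host 1: 230 = 230
  host 2: 220 = 220
  host 3: 210 = 210
  host 4: 200 = 200
  host 5: 180 + 60 = 240
  host 6: 170 + 60 = 230
  host 7: 160 = 160
  host 8: 140 + 110 = 250
  host 9: 140 + 100 = 240
  host 10: 130 = 130
Every load is within 250 GB, so 10 hosts suffice.

Yes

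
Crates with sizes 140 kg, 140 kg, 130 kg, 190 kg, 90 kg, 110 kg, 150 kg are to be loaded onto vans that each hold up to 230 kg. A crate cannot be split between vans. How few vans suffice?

Total = 190 + 150 + 140 + 140 + 130 + 110 + 90 = 950 kg.
Lower bound: ⌈950/230⌉ = 5 vans.
A packing using 6 vans:
  van 1: 190 = 190
  van 2: 150 = 150
  van 3: 140 + 90 = 230
  van 4: 140 = 140
  van 5: 130 = 130
  van 6: 110 = 110
No arrangement into 5 vans stays within capacity, so 6 is optimal.

6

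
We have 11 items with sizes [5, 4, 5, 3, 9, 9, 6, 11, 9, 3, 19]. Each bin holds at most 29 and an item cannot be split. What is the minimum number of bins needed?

3

Total = 19 + 11 + 9 + 9 + 9 + 6 + 5 + 5 + 4 + 3 + 3 = 83.
Lower bound: ⌈83/29⌉ = 3 bins.
A packing using 3 bins:
  bin 1: 19 + 9 = 28
  bin 2: 11 + 9 + 9 = 29
  bin 3: 6 + 5 + 5 + 4 + 3 + 3 = 26
This matches the lower bound, so 3 is optimal.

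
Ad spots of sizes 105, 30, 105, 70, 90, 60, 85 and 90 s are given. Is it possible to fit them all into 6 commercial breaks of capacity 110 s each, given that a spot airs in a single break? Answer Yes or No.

No

Total = 635 s; ⌈635/110⌉ = 6.
7 ad spots each exceed half the capacity and cannot share a break, forcing at least 7 commercial breaks.
At least 7 commercial breaks are required, but only 6 are allowed.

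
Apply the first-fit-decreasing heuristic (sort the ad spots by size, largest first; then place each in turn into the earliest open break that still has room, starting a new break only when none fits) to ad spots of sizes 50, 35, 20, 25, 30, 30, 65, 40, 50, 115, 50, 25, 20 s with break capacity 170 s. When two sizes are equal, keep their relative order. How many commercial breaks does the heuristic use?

Sorted descending: 115, 65, 50, 50, 50, 40, 35, 30, 30, 25, 25, 20, 20.
  115 → break 1 (new)  [load 115/170]
  65 → break 2 (new)  [load 65/170]
  50 → break 1  [load 165/170]
  50 → break 2  [load 115/170]
  50 → break 2  [load 165/170]
  40 → break 3 (new)  [load 40/170]
  35 → break 3  [load 75/170]
  30 → break 3  [load 105/170]
  30 → break 3  [load 135/170]
  25 → break 3  [load 160/170]
  25 → break 4 (new)  [load 25/170]
  20 → break 4  [load 45/170]
  20 → break 4  [load 65/170]
4 commercial breaks opened.

4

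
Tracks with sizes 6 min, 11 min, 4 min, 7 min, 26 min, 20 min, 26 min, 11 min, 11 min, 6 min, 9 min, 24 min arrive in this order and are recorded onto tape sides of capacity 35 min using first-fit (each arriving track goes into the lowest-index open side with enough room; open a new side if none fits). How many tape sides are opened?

5

  6 → side 1 (new)  [load 6/35]
  11 → side 1  [load 17/35]
  4 → side 1  [load 21/35]
  7 → side 1  [load 28/35]
  26 → side 2 (new)  [load 26/35]
  20 → side 3 (new)  [load 20/35]
  26 → side 4 (new)  [load 26/35]
  11 → side 3  [load 31/35]
  11 → side 5 (new)  [load 11/35]
  6 → side 1  [load 34/35]
  9 → side 2  [load 35/35]
  24 → side 5  [load 35/35]
5 tape sides opened.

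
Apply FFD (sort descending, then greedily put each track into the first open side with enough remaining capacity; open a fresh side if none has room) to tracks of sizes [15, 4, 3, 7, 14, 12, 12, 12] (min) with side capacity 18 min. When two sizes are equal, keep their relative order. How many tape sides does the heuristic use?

Sorted descending: 15, 14, 12, 12, 12, 7, 4, 3.
  15 → side 1 (new)  [load 15/18]
  14 → side 2 (new)  [load 14/18]
  12 → side 3 (new)  [load 12/18]
  12 → side 4 (new)  [load 12/18]
  12 → side 5 (new)  [load 12/18]
  7 → side 6 (new)  [load 7/18]
  4 → side 2  [load 18/18]
  3 → side 1  [load 18/18]
6 tape sides opened.

6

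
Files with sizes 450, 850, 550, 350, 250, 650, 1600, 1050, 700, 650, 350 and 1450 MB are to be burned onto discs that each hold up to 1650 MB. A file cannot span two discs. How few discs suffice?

6

Total = 1600 + 1450 + 1050 + 850 + 700 + 650 + 650 + 550 + 450 + 350 + 350 + 250 = 8900 MB.
Lower bound: ⌈8900/1650⌉ = 6 discs.
A packing using 6 discs:
  disc 1: 1600 = 1600
  disc 2: 1450 = 1450
  disc 3: 1050 + 550 = 1600
  disc 4: 850 + 700 = 1550
  disc 5: 650 + 650 + 350 = 1650
  disc 6: 450 + 350 + 250 = 1050
This matches the lower bound, so 6 is optimal.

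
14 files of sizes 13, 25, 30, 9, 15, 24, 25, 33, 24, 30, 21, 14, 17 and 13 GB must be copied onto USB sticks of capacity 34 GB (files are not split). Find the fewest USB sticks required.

Total = 33 + 30 + 30 + 25 + 25 + 24 + 24 + 21 + 17 + 15 + 14 + 13 + 13 + 9 = 293 GB.
Lower bound: ⌈293/34⌉ = 9 USB sticks.
A packing using 10 USB sticks:
  USB stick 1: 33 = 33
  USB stick 2: 30 = 30
  USB stick 3: 30 = 30
  USB stick 4: 25 + 9 = 34
  USB stick 5: 25 = 25
  USB stick 6: 24 = 24
  USB stick 7: 24 = 24
  USB stick 8: 21 + 13 = 34
  USB stick 9: 17 + 15 = 32
  USB stick 10: 14 + 13 = 27
No arrangement into 9 USB sticks stays within capacity, so 10 is optimal.

10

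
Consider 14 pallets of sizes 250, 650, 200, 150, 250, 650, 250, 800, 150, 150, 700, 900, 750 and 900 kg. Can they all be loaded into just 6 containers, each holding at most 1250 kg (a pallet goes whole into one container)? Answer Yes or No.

No

Total = 6750 kg; ⌈6750/1250⌉ = 6.
7 pallets each exceed half the capacity and cannot share a container, forcing at least 7 containers.
At least 7 containers are required, but only 6 are allowed.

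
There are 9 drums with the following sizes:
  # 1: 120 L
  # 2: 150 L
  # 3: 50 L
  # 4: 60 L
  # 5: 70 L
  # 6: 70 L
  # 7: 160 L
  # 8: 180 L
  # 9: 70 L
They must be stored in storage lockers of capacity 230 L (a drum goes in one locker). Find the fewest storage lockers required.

Total = 180 + 160 + 150 + 120 + 70 + 70 + 70 + 60 + 50 = 930 L.
Lower bound: ⌈930/230⌉ = 5 storage lockers.
A packing using 5 storage lockers:
  locker 1: 180 + 50 = 230
  locker 2: 160 + 70 = 230
  locker 3: 150 + 70 = 220
  locker 4: 120 + 70 = 190
  locker 5: 60 = 60
This matches the lower bound, so 5 is optimal.

5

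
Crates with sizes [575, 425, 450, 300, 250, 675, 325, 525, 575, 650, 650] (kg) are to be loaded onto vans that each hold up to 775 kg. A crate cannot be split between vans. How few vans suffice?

Total = 675 + 650 + 650 + 575 + 575 + 525 + 450 + 425 + 325 + 300 + 250 = 5400 kg.
Lower bound: ⌈5400/775⌉ = 7 vans.
Also, 8 crates each exceed 775/2 kg, and no two of those can share a van, so at least 8 vans are needed.
A packing using 8 vans:
  van 1: 675 = 675
  van 2: 650 = 650
  van 3: 650 = 650
  van 4: 575 = 575
  van 5: 575 = 575
  van 6: 525 + 250 = 775
  van 7: 450 + 325 = 775
  van 8: 425 + 300 = 725
This matches the lower bound, so 8 is optimal.

8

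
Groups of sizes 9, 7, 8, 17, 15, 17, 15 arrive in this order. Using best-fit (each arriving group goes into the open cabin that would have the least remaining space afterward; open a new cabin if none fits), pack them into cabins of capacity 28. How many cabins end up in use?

5

  9 → cabin 1 (new)  [load 9/28]
  7 → cabin 1  [load 16/28]
  8 → cabin 1  [load 24/28]
  17 → cabin 2 (new)  [load 17/28]
  15 → cabin 3 (new)  [load 15/28]
  17 → cabin 4 (new)  [load 17/28]
  15 → cabin 5 (new)  [load 15/28]
5 cabins opened.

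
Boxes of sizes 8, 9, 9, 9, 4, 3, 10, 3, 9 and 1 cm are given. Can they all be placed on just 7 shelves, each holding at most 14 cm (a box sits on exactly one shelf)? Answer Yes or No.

Yes

A valid assignment using 6 shelves:
  shelf 1: 10 + 4 = 14
  shelf 2: 9 + 3 + 1 = 13
  shelf 3: 9 + 3 = 12
  shelf 4: 9 = 9
  shelf 5: 9 = 9
  shelf 6: 8 = 8
That uses only 6 ≤ 7, so 7 shelves are enough.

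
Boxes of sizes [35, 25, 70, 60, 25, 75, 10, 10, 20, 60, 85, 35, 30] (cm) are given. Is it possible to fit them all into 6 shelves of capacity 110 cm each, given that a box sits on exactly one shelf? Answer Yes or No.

A valid assignment using 5 shelves:
  shelf 1: 85 + 25 = 110
  shelf 2: 75 + 35 = 110
  shelf 3: 70 + 35 = 105
  shelf 4: 60 + 30 + 20 = 110
  shelf 5: 60 + 25 + 10 + 10 = 105
That uses only 5 ≤ 6, so 6 shelves are enough.

Yes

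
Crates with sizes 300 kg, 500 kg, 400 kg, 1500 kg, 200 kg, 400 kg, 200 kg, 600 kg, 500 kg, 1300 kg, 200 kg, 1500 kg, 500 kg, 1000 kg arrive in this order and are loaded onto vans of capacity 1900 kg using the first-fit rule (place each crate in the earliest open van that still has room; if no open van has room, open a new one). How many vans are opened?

  300 → van 1 (new)  [load 300/1900]
  500 → van 1  [load 800/1900]
  400 → van 1  [load 1200/1900]
  1500 → van 2 (new)  [load 1500/1900]
  200 → van 1  [load 1400/1900]
  400 → van 1  [load 1800/1900]
  200 → van 2  [load 1700/1900]
  600 → van 3 (new)  [load 600/1900]
  500 → van 3  [load 1100/1900]
  1300 → van 4 (new)  [load 1300/1900]
  200 → van 2  [load 1900/1900]
  1500 → van 5 (new)  [load 1500/1900]
  500 → van 3  [load 1600/1900]
  1000 → van 6 (new)  [load 1000/1900]
6 vans opened.

6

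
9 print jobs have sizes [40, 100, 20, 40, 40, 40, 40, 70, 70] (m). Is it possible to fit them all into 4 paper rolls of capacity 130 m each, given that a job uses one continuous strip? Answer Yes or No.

A valid assignment using 4 paper rolls:
  roll 1: 100 + 20 = 120
  roll 2: 70 + 40 = 110
  roll 3: 70 + 40 = 110
  roll 4: 40 + 40 + 40 = 120
Every load is within 130 m, so 4 paper rolls suffice.

Yes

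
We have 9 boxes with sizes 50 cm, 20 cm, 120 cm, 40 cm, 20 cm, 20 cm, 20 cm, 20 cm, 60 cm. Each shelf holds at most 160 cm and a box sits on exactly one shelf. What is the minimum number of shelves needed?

Total = 120 + 60 + 50 + 40 + 20 + 20 + 20 + 20 + 20 = 370 cm.
Lower bound: ⌈370/160⌉ = 3 shelves.
A packing using 3 shelves:
  shelf 1: 120 + 40 = 160
  shelf 2: 60 + 50 + 20 + 20 = 150
  shelf 3: 20 + 20 + 20 = 60
This matches the lower bound, so 3 is optimal.

3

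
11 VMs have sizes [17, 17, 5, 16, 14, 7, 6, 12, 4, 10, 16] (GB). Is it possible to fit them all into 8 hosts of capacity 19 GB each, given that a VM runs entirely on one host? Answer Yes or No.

A valid assignment using 8 hosts:
  host 1: 17 = 17
  host 2: 17 = 17
  host 3: 16 = 16
  host 4: 16 = 16
  host 5: 14 + 5 = 19
  host 6: 12 + 7 = 19
  host 7: 10 + 6 = 16
  host 8: 4 = 4
Every load is within 19 GB, so 8 hosts suffice.

Yes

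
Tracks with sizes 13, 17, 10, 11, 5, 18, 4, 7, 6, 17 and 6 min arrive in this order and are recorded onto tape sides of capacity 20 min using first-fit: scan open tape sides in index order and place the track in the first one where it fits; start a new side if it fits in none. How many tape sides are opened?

  13 → side 1 (new)  [load 13/20]
  17 → side 2 (new)  [load 17/20]
  10 → side 3 (new)  [load 10/20]
  11 → side 4 (new)  [load 11/20]
  5 → side 1  [load 18/20]
  18 → side 5 (new)  [load 18/20]
  4 → side 3  [load 14/20]
  7 → side 4  [load 18/20]
  6 → side 3  [load 20/20]
  17 → side 6 (new)  [load 17/20]
  6 → side 7 (new)  [load 6/20]
7 tape sides opened.

7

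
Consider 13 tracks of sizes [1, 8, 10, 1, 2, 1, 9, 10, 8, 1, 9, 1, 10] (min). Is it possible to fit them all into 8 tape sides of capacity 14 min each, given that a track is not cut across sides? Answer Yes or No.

A valid assignment using 7 tape sides:
  side 1: 10 + 2 + 1 + 1 = 14
  side 2: 10 + 1 + 1 + 1 = 13
  side 3: 10 = 10
  side 4: 9 = 9
  side 5: 9 = 9
  side 6: 8 = 8
  side 7: 8 = 8
That uses only 7 ≤ 8, so 8 tape sides are enough.

Yes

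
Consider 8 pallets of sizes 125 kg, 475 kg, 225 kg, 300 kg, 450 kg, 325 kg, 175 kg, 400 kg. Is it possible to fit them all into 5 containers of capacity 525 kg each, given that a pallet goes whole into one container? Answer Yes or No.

A valid assignment using 5 containers:
  container 1: 475 = 475
  container 2: 450 = 450
  container 3: 400 + 125 = 525
  container 4: 325 + 175 = 500
  container 5: 300 + 225 = 525
Every load is within 525 kg, so 5 containers suffice.

Yes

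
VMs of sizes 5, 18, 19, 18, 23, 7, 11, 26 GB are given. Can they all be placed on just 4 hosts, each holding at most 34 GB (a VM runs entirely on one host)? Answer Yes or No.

No

Total = 127 GB; ⌈127/34⌉ = 4.
5 VMs each exceed half the capacity and cannot share a host, forcing at least 5 hosts.
At least 5 hosts are required, but only 4 are allowed.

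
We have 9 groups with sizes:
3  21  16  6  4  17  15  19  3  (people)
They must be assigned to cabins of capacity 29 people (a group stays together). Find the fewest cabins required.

5

Total = 21 + 19 + 17 + 16 + 15 + 6 + 4 + 3 + 3 = 104 people.
Lower bound: ⌈104/29⌉ = 4 cabins.
Also, 5 groups each exceed 29/2 people, and no two of those can share a cabin, so at least 5 cabins are needed.
A packing using 5 cabins:
  cabin 1: 21 + 6 = 27
  cabin 2: 19 + 4 + 3 + 3 = 29
  cabin 3: 17 = 17
  cabin 4: 16 = 16
  cabin 5: 15 = 15
This matches the lower bound, so 5 is optimal.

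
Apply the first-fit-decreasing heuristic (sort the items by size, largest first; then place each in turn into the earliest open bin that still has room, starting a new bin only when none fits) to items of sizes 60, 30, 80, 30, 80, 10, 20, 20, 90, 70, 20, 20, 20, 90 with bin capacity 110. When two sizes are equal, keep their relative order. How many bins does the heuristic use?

Sorted descending: 90, 90, 80, 80, 70, 60, 30, 30, 20, 20, 20, 20, 20, 10.
  90 → bin 1 (new)  [load 90/110]
  90 → bin 2 (new)  [load 90/110]
  80 → bin 3 (new)  [load 80/110]
  80 → bin 4 (new)  [load 80/110]
  70 → bin 5 (new)  [load 70/110]
  60 → bin 6 (new)  [load 60/110]
  30 → bin 3  [load 110/110]
  30 → bin 4  [load 110/110]
  20 → bin 1  [load 110/110]
  20 → bin 2  [load 110/110]
  20 → bin 5  [load 90/110]
  20 → bin 5  [load 110/110]
  20 → bin 6  [load 80/110]
  10 → bin 6  [load 90/110]
6 bins opened.

6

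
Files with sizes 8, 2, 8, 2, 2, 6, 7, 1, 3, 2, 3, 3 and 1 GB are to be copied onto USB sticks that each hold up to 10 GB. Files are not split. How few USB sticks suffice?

5

Total = 8 + 8 + 7 + 6 + 3 + 3 + 3 + 2 + 2 + 2 + 2 + 1 + 1 = 48 GB.
Lower bound: ⌈48/10⌉ = 5 USB sticks.
A packing using 5 USB sticks:
  USB stick 1: 8 + 2 = 10
  USB stick 2: 8 + 2 = 10
  USB stick 3: 7 + 3 = 10
  USB stick 4: 6 + 3 + 1 = 10
  USB stick 5: 3 + 2 + 2 + 1 = 8
This matches the lower bound, so 5 is optimal.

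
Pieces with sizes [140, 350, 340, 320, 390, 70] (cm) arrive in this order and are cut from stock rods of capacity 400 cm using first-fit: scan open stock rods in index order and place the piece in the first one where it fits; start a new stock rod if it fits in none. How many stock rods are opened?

  140 → stock rod 1 (new)  [load 140/400]
  350 → stock rod 2 (new)  [load 350/400]
  340 → stock rod 3 (new)  [load 340/400]
  320 → stock rod 4 (new)  [load 320/400]
  390 → stock rod 5 (new)  [load 390/400]
  70 → stock rod 1  [load 210/400]
5 stock rods opened.

5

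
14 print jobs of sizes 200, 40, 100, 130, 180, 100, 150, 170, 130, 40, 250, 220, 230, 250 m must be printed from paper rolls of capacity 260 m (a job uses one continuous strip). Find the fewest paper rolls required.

Total = 250 + 250 + 230 + 220 + 200 + 180 + 170 + 150 + 130 + 130 + 100 + 100 + 40 + 40 = 2190 m.
Lower bound: ⌈2190/260⌉ = 9 paper rolls.
A packing using 10 paper rolls:
  roll 1: 250 = 250
  roll 2: 250 = 250
  roll 3: 230 = 230
  roll 4: 220 + 40 = 260
  roll 5: 200 + 40 = 240
  roll 6: 180 = 180
  roll 7: 170 = 170
  roll 8: 150 + 100 = 250
  roll 9: 130 + 130 = 260
  roll 10: 100 = 100
No arrangement into 9 paper rolls stays within capacity, so 10 is optimal.

10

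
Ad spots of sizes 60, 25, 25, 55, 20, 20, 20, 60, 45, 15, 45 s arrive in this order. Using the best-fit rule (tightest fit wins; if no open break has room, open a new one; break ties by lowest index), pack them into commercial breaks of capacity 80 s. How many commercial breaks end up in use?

6

  60 → break 1 (new)  [load 60/80]
  25 → break 2 (new)  [load 25/80]
  25 → break 2  [load 50/80]
  55 → break 3 (new)  [load 55/80]
  20 → break 1  [load 80/80]
  20 → break 3  [load 75/80]
  20 → break 2  [load 70/80]
  60 → break 4 (new)  [load 60/80]
  45 → break 5 (new)  [load 45/80]
  15 → break 4  [load 75/80]
  45 → break 6 (new)  [load 45/80]
6 commercial breaks opened.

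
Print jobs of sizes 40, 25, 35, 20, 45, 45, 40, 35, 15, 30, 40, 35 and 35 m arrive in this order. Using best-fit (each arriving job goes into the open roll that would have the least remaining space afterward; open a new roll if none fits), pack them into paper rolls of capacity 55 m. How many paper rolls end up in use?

10

  40 → roll 1 (new)  [load 40/55]
  25 → roll 2 (new)  [load 25/55]
  35 → roll 3 (new)  [load 35/55]
  20 → roll 3  [load 55/55]
  45 → roll 4 (new)  [load 45/55]
  45 → roll 5 (new)  [load 45/55]
  40 → roll 6 (new)  [load 40/55]
  35 → roll 7 (new)  [load 35/55]
  15 → roll 1  [load 55/55]
  30 → roll 2  [load 55/55]
  40 → roll 8 (new)  [load 40/55]
  35 → roll 9 (new)  [load 35/55]
  35 → roll 10 (new)  [load 35/55]
10 paper rolls opened.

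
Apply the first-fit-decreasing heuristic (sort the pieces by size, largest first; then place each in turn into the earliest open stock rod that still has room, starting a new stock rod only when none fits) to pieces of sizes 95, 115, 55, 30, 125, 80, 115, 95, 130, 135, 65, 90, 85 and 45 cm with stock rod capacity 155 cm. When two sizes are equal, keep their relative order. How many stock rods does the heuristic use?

10

Sorted descending: 135, 130, 125, 115, 115, 95, 95, 90, 85, 80, 65, 55, 45, 30.
  135 → stock rod 1 (new)  [load 135/155]
  130 → stock rod 2 (new)  [load 130/155]
  125 → stock rod 3 (new)  [load 125/155]
  115 → stock rod 4 (new)  [load 115/155]
  115 → stock rod 5 (new)  [load 115/155]
  95 → stock rod 6 (new)  [load 95/155]
  95 → stock rod 7 (new)  [load 95/155]
  90 → stock rod 8 (new)  [load 90/155]
  85 → stock rod 9 (new)  [load 85/155]
  80 → stock rod 10 (new)  [load 80/155]
  65 → stock rod 8  [load 155/155]
  55 → stock rod 6  [load 150/155]
  45 → stock rod 7  [load 140/155]
  30 → stock rod 3  [load 155/155]
10 stock rods opened.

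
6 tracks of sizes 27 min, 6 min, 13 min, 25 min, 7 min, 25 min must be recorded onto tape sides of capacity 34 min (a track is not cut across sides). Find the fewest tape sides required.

4

Total = 27 + 25 + 25 + 13 + 7 + 6 = 103 min.
Lower bound: ⌈103/34⌉ = 4 tape sides.
A packing using 4 tape sides:
  side 1: 27 + 7 = 34
  side 2: 25 + 6 = 31
  side 3: 25 = 25
  side 4: 13 = 13
This matches the lower bound, so 4 is optimal.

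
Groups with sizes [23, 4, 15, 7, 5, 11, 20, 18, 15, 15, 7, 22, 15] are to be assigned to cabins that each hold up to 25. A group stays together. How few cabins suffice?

9

Total = 23 + 22 + 20 + 18 + 15 + 15 + 15 + 15 + 11 + 7 + 7 + 5 + 4 = 177.
Lower bound: ⌈177/25⌉ = 8 cabins.
A packing using 9 cabins:
  cabin 1: 23 = 23
  cabin 2: 22 = 22
  cabin 3: 20 + 5 = 25
  cabin 4: 18 + 7 = 25
  cabin 5: 15 + 7 = 22
  cabin 6: 15 + 4 = 19
  cabin 7: 15 = 15
  cabin 8: 15 = 15
  cabin 9: 11 = 11
No arrangement into 8 cabins stays within capacity, so 9 is optimal.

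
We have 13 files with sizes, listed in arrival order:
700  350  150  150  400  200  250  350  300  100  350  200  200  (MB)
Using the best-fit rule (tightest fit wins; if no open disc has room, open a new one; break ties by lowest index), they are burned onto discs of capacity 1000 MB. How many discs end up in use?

  700 → disc 1 (new)  [load 700/1000]
  350 → disc 2 (new)  [load 350/1000]
  150 → disc 1  [load 850/1000]
  150 → disc 1  [load 1000/1000]
  400 → disc 2  [load 750/1000]
  200 → disc 2  [load 950/1000]
  250 → disc 3 (new)  [load 250/1000]
  350 → disc 3  [load 600/1000]
  300 → disc 3  [load 900/1000]
  100 → disc 3  [load 1000/1000]
  350 → disc 4 (new)  [load 350/1000]
  200 → disc 4  [load 550/1000]
  200 → disc 4  [load 750/1000]
4 discs opened.

4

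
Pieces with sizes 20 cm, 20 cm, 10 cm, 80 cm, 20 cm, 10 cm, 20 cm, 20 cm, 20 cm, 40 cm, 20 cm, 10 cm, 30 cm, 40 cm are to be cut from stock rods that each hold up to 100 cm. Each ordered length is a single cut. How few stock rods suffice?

Total = 80 + 40 + 40 + 30 + 20 + 20 + 20 + 20 + 20 + 20 + 20 + 10 + 10 + 10 = 360 cm.
Lower bound: ⌈360/100⌉ = 4 stock rods.
A packing using 4 stock rods:
  stock rod 1: 80 + 20 = 100
  stock rod 2: 40 + 40 + 20 = 100
  stock rod 3: 30 + 20 + 20 + 20 + 10 = 100
  stock rod 4: 20 + 20 + 10 + 10 = 60
This matches the lower bound, so 4 is optimal.

4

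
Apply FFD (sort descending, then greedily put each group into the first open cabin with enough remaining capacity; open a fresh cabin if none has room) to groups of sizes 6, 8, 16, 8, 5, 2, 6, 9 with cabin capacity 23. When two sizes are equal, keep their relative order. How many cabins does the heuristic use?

Sorted descending: 16, 9, 8, 8, 6, 6, 5, 2.
  16 → cabin 1 (new)  [load 16/23]
  9 → cabin 2 (new)  [load 9/23]
  8 → cabin 2  [load 17/23]
  8 → cabin 3 (new)  [load 8/23]
  6 → cabin 1  [load 22/23]
  6 → cabin 2  [load 23/23]
  5 → cabin 3  [load 13/23]
  2 → cabin 3  [load 15/23]
3 cabins opened.

3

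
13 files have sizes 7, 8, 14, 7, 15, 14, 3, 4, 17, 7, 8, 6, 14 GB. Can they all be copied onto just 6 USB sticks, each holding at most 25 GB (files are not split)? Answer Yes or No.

A valid assignment using 6 USB sticks:
  USB stick 1: 17 + 8 = 25
  USB stick 2: 15 + 8 = 23
  USB stick 3: 14 + 7 + 4 = 25
  USB stick 4: 14 + 7 + 3 = 24
  USB stick 5: 14 + 7 = 21
  USB stick 6: 6 = 6
Every load is within 25 GB, so 6 USB sticks suffice.

Yes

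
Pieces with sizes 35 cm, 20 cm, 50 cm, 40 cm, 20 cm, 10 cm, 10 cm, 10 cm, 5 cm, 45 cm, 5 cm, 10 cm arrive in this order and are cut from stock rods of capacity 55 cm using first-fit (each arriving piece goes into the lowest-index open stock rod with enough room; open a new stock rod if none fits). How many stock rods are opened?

5

  35 → stock rod 1 (new)  [load 35/55]
  20 → stock rod 1  [load 55/55]
  50 → stock rod 2 (new)  [load 50/55]
  40 → stock rod 3 (new)  [load 40/55]
  20 → stock rod 4 (new)  [load 20/55]
  10 → stock rod 3  [load 50/55]
  10 → stock rod 4  [load 30/55]
  10 → stock rod 4  [load 40/55]
  5 → stock rod 2  [load 55/55]
  45 → stock rod 5 (new)  [load 45/55]
  5 → stock rod 3  [load 55/55]
  10 → stock rod 4  [load 50/55]
5 stock rods opened.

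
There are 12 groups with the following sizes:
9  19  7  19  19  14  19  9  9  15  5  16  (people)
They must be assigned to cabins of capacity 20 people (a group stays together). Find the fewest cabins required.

Total = 19 + 19 + 19 + 19 + 16 + 15 + 14 + 9 + 9 + 9 + 7 + 5 = 160 people.
Lower bound: ⌈160/20⌉ = 8 cabins.
A packing using 9 cabins:
  cabin 1: 19 = 19
  cabin 2: 19 = 19
  cabin 3: 19 = 19
  cabin 4: 19 = 19
  cabin 5: 16 = 16
  cabin 6: 15 + 5 = 20
  cabin 7: 14 = 14
  cabin 8: 9 + 9 = 18
  cabin 9: 9 + 7 = 16
No arrangement into 8 cabins stays within capacity, so 9 is optimal.

9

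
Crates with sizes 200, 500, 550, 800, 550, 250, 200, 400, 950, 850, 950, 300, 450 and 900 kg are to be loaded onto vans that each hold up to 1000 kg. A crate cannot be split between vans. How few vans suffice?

9

Total = 950 + 950 + 900 + 850 + 800 + 550 + 550 + 500 + 450 + 400 + 300 + 250 + 200 + 200 = 7850 kg.
Lower bound: ⌈7850/1000⌉ = 8 vans.
A packing using 9 vans:
  van 1: 950 = 950
  van 2: 950 = 950
  van 3: 900 = 900
  van 4: 850 = 850
  van 5: 800 + 200 = 1000
  van 6: 550 + 450 = 1000
  van 7: 550 + 400 = 950
  van 8: 500 + 300 + 200 = 1000
  van 9: 250 = 250
No arrangement into 8 vans stays within capacity, so 9 is optimal.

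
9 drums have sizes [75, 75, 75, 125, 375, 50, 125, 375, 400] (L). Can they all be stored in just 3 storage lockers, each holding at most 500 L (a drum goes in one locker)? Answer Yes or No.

No

Total = 1675 L; ⌈1675/500⌉ = 4.
At least 4 storage lockers are required, but only 3 are allowed.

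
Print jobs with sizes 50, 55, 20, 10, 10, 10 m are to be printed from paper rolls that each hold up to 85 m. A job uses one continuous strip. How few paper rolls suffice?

Total = 55 + 50 + 20 + 10 + 10 + 10 = 155 m.
Lower bound: ⌈155/85⌉ = 2 paper rolls.
A packing using 2 paper rolls:
  roll 1: 55 + 20 + 10 = 85
  roll 2: 50 + 10 + 10 = 70
This matches the lower bound, so 2 is optimal.

2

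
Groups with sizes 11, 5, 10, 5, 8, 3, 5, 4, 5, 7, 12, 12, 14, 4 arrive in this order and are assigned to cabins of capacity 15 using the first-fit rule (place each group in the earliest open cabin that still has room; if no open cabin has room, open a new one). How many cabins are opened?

  11 → cabin 1 (new)  [load 11/15]
  5 → cabin 2 (new)  [load 5/15]
  10 → cabin 2  [load 15/15]
  5 → cabin 3 (new)  [load 5/15]
  8 → cabin 3  [load 13/15]
  3 → cabin 1  [load 14/15]
  5 → cabin 4 (new)  [load 5/15]
  4 → cabin 4  [load 9/15]
  5 → cabin 4  [load 14/15]
  7 → cabin 5 (new)  [load 7/15]
  12 → cabin 6 (new)  [load 12/15]
  12 → cabin 7 (new)  [load 12/15]
  14 → cabin 8 (new)  [load 14/15]
  4 → cabin 5  [load 11/15]
8 cabins opened.

8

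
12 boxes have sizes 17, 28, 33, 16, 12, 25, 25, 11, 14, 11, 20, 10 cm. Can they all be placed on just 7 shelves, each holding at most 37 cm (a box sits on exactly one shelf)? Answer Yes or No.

Yes

A valid assignment using 7 shelves:
  shelf 1: 33 = 33
  shelf 2: 28 = 28
  shelf 3: 25 + 12 = 37
  shelf 4: 25 + 11 = 36
  shelf 5: 20 + 17 = 37
  shelf 6: 16 + 14 = 30
  shelf 7: 11 + 10 = 21
Every load is within 37 cm, so 7 shelves suffice.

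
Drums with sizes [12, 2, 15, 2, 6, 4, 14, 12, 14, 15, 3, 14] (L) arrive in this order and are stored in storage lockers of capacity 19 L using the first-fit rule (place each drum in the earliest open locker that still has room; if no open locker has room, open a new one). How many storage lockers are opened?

  12 → locker 1 (new)  [load 12/19]
  2 → locker 1  [load 14/19]
  15 → locker 2 (new)  [load 15/19]
  2 → locker 1  [load 16/19]
  6 → locker 3 (new)  [load 6/19]
  4 → locker 2  [load 19/19]
  14 → locker 4 (new)  [load 14/19]
  12 → locker 3  [load 18/19]
  14 → locker 5 (new)  [load 14/19]
  15 → locker 6 (new)  [load 15/19]
  3 → locker 1  [load 19/19]
  14 → locker 7 (new)  [load 14/19]
7 storage lockers opened.

7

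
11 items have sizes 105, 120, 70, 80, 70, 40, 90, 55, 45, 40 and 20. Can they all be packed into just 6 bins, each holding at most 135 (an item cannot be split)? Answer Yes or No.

A valid assignment using 6 bins:
  bin 1: 120 = 120
  bin 2: 105 + 20 = 125
  bin 3: 90 + 45 = 135
  bin 4: 80 + 55 = 135
  bin 5: 70 + 40 = 110
  bin 6: 70 + 40 = 110
Every load is within 135, so 6 bins suffice.

Yes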